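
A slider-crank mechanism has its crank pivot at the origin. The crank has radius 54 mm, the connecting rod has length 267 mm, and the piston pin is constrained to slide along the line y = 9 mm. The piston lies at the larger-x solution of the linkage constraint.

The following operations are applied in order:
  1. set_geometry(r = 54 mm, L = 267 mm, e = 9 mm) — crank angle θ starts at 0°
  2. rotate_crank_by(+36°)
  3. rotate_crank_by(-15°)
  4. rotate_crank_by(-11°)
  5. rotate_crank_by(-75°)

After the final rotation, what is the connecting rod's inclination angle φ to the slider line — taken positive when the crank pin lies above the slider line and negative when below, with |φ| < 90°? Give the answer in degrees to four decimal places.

-12.5332

set_geometry: r = 54 mm, L = 267 mm, e = 9 mm; θ ← 0°
rotate_crank_by(+36°): θ ← 0° +36° = 36°
rotate_crank_by(-15°): θ ← 36° -15° = 21°
rotate_crank_by(-11°): θ ← 21° -11° = 10°
rotate_crank_by(-75°): θ ← 10° -75° = -65°
crank pin P = (r cos θ, r sin θ) = (22.821386, -48.940620)
h = r sin θ − e = -48.940620 − 9 = -57.940620
sin φ = h / L = -57.940620 / 267 = -0.21700607
φ = arcsin(-0.21700607) = -12.533246°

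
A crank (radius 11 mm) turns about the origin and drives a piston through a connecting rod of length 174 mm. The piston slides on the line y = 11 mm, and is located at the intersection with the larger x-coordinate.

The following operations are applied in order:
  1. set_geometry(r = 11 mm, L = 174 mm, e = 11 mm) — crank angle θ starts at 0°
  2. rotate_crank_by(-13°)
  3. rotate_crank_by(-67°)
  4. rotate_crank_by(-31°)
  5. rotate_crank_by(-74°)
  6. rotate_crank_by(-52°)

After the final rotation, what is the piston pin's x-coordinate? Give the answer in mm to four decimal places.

set_geometry: r = 11 mm, L = 174 mm, e = 11 mm; θ ← 0°
rotate_crank_by(-13°): θ ← 0° -13° = -13°
rotate_crank_by(-67°): θ ← -13° -67° = -80°
rotate_crank_by(-31°): θ ← -80° -31° = -111°
rotate_crank_by(-74°): θ ← -111° -74° = -185°
rotate_crank_by(-52°): θ ← -185° -52° = -237°
crank pin P = (r cos θ, r sin θ) = (-5.991029, 9.225376)
h = r sin θ − e = 9.225376 − 11 = -1.774624
x = r cos θ + √(L² − h²) = -5.991029 + √(30276.0 − 3.1493) = -5.991029 + 173.990950 = 167.999921

167.9999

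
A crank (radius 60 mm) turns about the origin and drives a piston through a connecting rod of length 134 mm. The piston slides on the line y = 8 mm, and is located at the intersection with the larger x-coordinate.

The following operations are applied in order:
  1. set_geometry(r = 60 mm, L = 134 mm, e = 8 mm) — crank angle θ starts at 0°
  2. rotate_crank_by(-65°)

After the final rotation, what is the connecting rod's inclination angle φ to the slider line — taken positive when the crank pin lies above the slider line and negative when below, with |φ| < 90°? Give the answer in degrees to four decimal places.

set_geometry: r = 60 mm, L = 134 mm, e = 8 mm; θ ← 0°
rotate_crank_by(-65°): θ ← 0° -65° = -65°
crank pin P = (r cos θ, r sin θ) = (25.357096, -54.378467)
h = r sin θ − e = -54.378467 − 8 = -62.378467
sin φ = h / L = -62.378467 / 134 = -0.46551095
φ = arcsin(-0.46551095) = -27.743295°

-27.7433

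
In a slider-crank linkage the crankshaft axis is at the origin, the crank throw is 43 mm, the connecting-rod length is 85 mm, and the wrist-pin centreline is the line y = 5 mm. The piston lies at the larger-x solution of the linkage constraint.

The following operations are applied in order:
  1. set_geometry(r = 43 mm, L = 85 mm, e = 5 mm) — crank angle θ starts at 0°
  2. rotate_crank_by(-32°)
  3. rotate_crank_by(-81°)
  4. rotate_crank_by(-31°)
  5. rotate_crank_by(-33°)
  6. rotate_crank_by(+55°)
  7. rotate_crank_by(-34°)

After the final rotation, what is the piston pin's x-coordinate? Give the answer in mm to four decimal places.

42.6884

set_geometry: r = 43 mm, L = 85 mm, e = 5 mm; θ ← 0°
rotate_crank_by(-32°): θ ← 0° -32° = -32°
rotate_crank_by(-81°): θ ← -32° -81° = -113°
rotate_crank_by(-31°): θ ← -113° -31° = -144°
rotate_crank_by(-33°): θ ← -144° -33° = -177°
rotate_crank_by(+55°): θ ← -177° +55° = -122°
rotate_crank_by(-34°): θ ← -122° -34° = -156°
crank pin P = (r cos θ, r sin θ) = (-39.282455, -17.489676)
h = r sin θ − e = -17.489676 − 5 = -22.489676
x = r cos θ + √(L² − h²) = -39.282455 + √(7225.0 − 505.7855) = -39.282455 + 81.970815 = 42.688360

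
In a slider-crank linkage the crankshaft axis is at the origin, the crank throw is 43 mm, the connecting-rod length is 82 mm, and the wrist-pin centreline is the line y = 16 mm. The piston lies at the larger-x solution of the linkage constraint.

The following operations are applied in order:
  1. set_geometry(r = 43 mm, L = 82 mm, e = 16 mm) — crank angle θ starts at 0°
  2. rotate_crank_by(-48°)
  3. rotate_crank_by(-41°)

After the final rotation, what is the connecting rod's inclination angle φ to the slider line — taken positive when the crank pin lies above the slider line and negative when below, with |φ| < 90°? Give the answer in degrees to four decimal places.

set_geometry: r = 43 mm, L = 82 mm, e = 16 mm; θ ← 0°
rotate_crank_by(-48°): θ ← 0° -48° = -48°
rotate_crank_by(-41°): θ ← -48° -41° = -89°
crank pin P = (r cos θ, r sin θ) = (0.750453, -42.993451)
h = r sin θ − e = -42.993451 − 16 = -58.993451
sin φ = h / L = -58.993451 / 82 = -0.71943233
φ = arcsin(-0.71943233) = -46.007632°

-46.0076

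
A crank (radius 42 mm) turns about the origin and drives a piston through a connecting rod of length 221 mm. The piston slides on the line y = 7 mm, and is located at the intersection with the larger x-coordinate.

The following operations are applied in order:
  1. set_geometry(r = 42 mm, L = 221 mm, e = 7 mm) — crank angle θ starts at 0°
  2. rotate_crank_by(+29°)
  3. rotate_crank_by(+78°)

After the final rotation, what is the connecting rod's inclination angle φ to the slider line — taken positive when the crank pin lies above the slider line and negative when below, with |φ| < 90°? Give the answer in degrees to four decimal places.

set_geometry: r = 42 mm, L = 221 mm, e = 7 mm; θ ← 0°
rotate_crank_by(+29°): θ ← 0° +29° = 29°
rotate_crank_by(+78°): θ ← 29° +78° = 107°
crank pin P = (r cos θ, r sin θ) = (-12.279612, 40.164800)
h = r sin θ − e = 40.164800 − 7 = 33.164800
sin φ = h / L = 33.164800 / 221 = 0.15006697
φ = arcsin(0.15006697) = 8.630807°

8.6308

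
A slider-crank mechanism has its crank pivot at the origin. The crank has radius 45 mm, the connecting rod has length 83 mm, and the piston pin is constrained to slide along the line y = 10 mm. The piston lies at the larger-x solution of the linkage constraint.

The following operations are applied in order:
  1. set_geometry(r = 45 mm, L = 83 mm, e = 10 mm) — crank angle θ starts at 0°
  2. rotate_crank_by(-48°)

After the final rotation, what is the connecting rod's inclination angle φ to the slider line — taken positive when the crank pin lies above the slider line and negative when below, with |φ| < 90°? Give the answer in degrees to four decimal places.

-31.5600

set_geometry: r = 45 mm, L = 83 mm, e = 10 mm; θ ← 0°
rotate_crank_by(-48°): θ ← 0° -48° = -48°
crank pin P = (r cos θ, r sin θ) = (30.110877, -33.441517)
h = r sin θ − e = -33.441517 − 10 = -43.441517
sin φ = h / L = -43.441517 / 83 = -0.52339177
φ = arcsin(-0.52339177) = -31.560041°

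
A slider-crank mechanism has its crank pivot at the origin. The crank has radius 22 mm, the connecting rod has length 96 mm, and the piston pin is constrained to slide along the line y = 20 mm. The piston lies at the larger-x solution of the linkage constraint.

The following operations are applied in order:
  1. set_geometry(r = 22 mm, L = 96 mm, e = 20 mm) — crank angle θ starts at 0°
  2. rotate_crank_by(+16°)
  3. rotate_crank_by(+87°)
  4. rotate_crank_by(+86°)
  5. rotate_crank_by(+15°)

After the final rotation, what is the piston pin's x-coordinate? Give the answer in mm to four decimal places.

71.4334

set_geometry: r = 22 mm, L = 96 mm, e = 20 mm; θ ← 0°
rotate_crank_by(+16°): θ ← 0° +16° = 16°
rotate_crank_by(+87°): θ ← 16° +87° = 103°
rotate_crank_by(+86°): θ ← 103° +86° = 189°
rotate_crank_by(+15°): θ ← 189° +15° = 204°
crank pin P = (r cos θ, r sin θ) = (-20.098000, -8.948206)
h = r sin θ − e = -8.948206 − 20 = -28.948206
x = r cos θ + √(L² − h²) = -20.098000 + √(9216.0 − 837.9986) = -20.098000 + 91.531423 = 71.433423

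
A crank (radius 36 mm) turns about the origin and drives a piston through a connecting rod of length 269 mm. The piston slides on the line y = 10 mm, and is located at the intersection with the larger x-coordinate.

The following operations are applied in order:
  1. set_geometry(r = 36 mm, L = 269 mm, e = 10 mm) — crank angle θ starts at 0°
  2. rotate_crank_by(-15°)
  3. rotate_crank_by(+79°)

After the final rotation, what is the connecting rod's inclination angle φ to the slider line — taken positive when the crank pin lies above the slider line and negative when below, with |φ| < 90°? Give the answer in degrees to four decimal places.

4.7674

set_geometry: r = 36 mm, L = 269 mm, e = 10 mm; θ ← 0°
rotate_crank_by(-15°): θ ← 0° -15° = -15°
rotate_crank_by(+79°): θ ← -15° +79° = 64°
crank pin P = (r cos θ, r sin θ) = (15.781361, 32.356586)
h = r sin θ − e = 32.356586 − 10 = 22.356586
sin φ = h / L = 22.356586 / 269 = 0.08310998
φ = arcsin(0.08310998) = 4.767350°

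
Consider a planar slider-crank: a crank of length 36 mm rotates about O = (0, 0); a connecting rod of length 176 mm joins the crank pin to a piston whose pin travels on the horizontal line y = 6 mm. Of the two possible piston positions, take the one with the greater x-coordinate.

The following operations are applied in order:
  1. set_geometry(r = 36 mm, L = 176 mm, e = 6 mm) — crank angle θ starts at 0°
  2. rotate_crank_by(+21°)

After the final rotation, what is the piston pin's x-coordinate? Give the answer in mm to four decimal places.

set_geometry: r = 36 mm, L = 176 mm, e = 6 mm; θ ← 0°
rotate_crank_by(+21°): θ ← 0° +21° = 21°
crank pin P = (r cos θ, r sin θ) = (33.608895, 12.901246)
h = r sin θ − e = 12.901246 − 6 = 6.901246
x = r cos θ + √(L² − h²) = 33.608895 + √(30976.0 − 47.6272) = 33.608895 + 175.864643 = 209.473539

209.4735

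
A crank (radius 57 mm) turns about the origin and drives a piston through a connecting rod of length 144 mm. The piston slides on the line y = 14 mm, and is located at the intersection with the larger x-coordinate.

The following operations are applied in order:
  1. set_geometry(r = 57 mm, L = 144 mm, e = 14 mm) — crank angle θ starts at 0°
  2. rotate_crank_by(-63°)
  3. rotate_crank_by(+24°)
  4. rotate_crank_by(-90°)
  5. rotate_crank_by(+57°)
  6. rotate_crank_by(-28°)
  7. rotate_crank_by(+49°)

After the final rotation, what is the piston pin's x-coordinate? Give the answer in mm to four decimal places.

167.5429

set_geometry: r = 57 mm, L = 144 mm, e = 14 mm; θ ← 0°
rotate_crank_by(-63°): θ ← 0° -63° = -63°
rotate_crank_by(+24°): θ ← -63° +24° = -39°
rotate_crank_by(-90°): θ ← -39° -90° = -129°
rotate_crank_by(+57°): θ ← -129° +57° = -72°
rotate_crank_by(-28°): θ ← -72° -28° = -100°
rotate_crank_by(+49°): θ ← -100° +49° = -51°
crank pin P = (r cos θ, r sin θ) = (35.871262, -44.297320)
h = r sin θ − e = -44.297320 − 14 = -58.297320
x = r cos θ + √(L² − h²) = 35.871262 + √(20736.0 − 3398.5775) = 35.871262 + 131.671647 = 167.542909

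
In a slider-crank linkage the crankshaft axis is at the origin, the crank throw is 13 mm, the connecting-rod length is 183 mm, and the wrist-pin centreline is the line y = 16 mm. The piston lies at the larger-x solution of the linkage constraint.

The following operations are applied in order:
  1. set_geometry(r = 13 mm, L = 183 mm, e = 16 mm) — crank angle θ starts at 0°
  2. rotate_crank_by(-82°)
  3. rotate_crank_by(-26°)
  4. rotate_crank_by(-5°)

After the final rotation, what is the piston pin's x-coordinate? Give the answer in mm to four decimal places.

175.7709

set_geometry: r = 13 mm, L = 183 mm, e = 16 mm; θ ← 0°
rotate_crank_by(-82°): θ ← 0° -82° = -82°
rotate_crank_by(-26°): θ ← -82° -26° = -108°
rotate_crank_by(-5°): θ ← -108° -5° = -113°
crank pin P = (r cos θ, r sin θ) = (-5.079505, -11.966563)
h = r sin θ − e = -11.966563 − 16 = -27.966563
x = r cos θ + √(L² − h²) = -5.079505 + √(33489.0 − 782.1287) = -5.079505 + 180.850412 = 175.770907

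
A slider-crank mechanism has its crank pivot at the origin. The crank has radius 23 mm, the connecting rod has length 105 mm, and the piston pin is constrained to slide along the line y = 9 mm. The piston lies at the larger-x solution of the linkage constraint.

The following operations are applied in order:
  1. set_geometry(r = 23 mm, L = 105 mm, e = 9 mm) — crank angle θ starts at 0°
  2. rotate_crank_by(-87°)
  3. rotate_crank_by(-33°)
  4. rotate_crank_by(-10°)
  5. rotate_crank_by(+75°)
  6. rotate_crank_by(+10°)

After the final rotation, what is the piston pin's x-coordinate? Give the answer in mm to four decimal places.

set_geometry: r = 23 mm, L = 105 mm, e = 9 mm; θ ← 0°
rotate_crank_by(-87°): θ ← 0° -87° = -87°
rotate_crank_by(-33°): θ ← -87° -33° = -120°
rotate_crank_by(-10°): θ ← -120° -10° = -130°
rotate_crank_by(+75°): θ ← -130° +75° = -55°
rotate_crank_by(+10°): θ ← -55° +10° = -45°
crank pin P = (r cos θ, r sin θ) = (16.263456, -16.263456)
h = r sin θ − e = -16.263456 − 9 = -25.263456
x = r cos θ + √(L² − h²) = 16.263456 + √(11025.0 − 638.2422) = 16.263456 + 101.915444 = 118.178900

118.1789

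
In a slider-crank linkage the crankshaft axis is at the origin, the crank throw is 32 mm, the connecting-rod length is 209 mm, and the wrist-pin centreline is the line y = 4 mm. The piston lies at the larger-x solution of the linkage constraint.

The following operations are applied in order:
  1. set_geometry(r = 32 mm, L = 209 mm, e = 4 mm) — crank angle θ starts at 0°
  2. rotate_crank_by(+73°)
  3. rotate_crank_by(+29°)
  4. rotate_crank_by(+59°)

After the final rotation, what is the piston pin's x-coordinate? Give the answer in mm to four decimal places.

set_geometry: r = 32 mm, L = 209 mm, e = 4 mm; θ ← 0°
rotate_crank_by(+73°): θ ← 0° +73° = 73°
rotate_crank_by(+29°): θ ← 73° +29° = 102°
rotate_crank_by(+59°): θ ← 102° +59° = 161°
crank pin P = (r cos θ, r sin θ) = (-30.256594, 10.418181)
h = r sin θ − e = 10.418181 − 4 = 6.418181
x = r cos θ + √(L² − h²) = -30.256594 + √(43681.0 − 41.1930) = -30.256594 + 208.901429 = 178.644834

178.6448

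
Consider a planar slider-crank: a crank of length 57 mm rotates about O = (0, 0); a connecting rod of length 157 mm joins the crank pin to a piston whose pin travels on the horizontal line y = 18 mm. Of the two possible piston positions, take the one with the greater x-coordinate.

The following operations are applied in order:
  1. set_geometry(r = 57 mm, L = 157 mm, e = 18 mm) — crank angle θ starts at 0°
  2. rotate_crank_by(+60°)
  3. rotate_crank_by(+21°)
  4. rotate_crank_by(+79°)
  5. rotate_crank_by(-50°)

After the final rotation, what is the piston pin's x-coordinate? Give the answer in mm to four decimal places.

133.4241

set_geometry: r = 57 mm, L = 157 mm, e = 18 mm; θ ← 0°
rotate_crank_by(+60°): θ ← 0° +60° = 60°
rotate_crank_by(+21°): θ ← 60° +21° = 81°
rotate_crank_by(+79°): θ ← 81° +79° = 160°
rotate_crank_by(-50°): θ ← 160° -50° = 110°
crank pin P = (r cos θ, r sin θ) = (-19.495148, 53.562479)
h = r sin θ − e = 53.562479 − 18 = 35.562479
x = r cos θ + √(L² − h²) = -19.495148 + √(24649.0 − 1264.6899) = -19.495148 + 152.919293 = 133.424144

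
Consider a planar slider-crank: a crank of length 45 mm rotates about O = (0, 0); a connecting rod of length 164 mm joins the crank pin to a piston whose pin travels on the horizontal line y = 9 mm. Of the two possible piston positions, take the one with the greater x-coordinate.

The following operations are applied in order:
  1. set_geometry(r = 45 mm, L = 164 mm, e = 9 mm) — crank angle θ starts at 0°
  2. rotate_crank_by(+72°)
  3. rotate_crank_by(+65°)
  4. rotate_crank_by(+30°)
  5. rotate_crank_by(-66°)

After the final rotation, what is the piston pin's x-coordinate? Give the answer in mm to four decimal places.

151.5974

set_geometry: r = 45 mm, L = 164 mm, e = 9 mm; θ ← 0°
rotate_crank_by(+72°): θ ← 0° +72° = 72°
rotate_crank_by(+65°): θ ← 72° +65° = 137°
rotate_crank_by(+30°): θ ← 137° +30° = 167°
rotate_crank_by(-66°): θ ← 167° -66° = 101°
crank pin P = (r cos θ, r sin θ) = (-8.586405, 44.173223)
h = r sin θ − e = 44.173223 − 9 = 35.173223
x = r cos θ + √(L² − h²) = -8.586405 + √(26896.0 − 1237.1556) = -8.586405 + 160.183783 = 151.597378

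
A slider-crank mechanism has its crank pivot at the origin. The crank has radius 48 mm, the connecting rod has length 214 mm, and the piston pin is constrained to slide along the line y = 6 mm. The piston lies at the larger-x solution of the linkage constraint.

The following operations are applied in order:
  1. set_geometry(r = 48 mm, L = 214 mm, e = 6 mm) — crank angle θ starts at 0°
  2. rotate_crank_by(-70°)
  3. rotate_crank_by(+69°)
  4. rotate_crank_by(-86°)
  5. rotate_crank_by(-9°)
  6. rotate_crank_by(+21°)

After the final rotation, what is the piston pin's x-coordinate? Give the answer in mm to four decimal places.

219.9178

set_geometry: r = 48 mm, L = 214 mm, e = 6 mm; θ ← 0°
rotate_crank_by(-70°): θ ← 0° -70° = -70°
rotate_crank_by(+69°): θ ← -70° +69° = -1°
rotate_crank_by(-86°): θ ← -1° -86° = -87°
rotate_crank_by(-9°): θ ← -87° -9° = -96°
rotate_crank_by(+21°): θ ← -96° +21° = -75°
crank pin P = (r cos θ, r sin θ) = (12.423314, -46.364440)
h = r sin θ − e = -46.364440 − 6 = -52.364440
x = r cos θ + √(L² − h²) = 12.423314 + √(45796.0 − 2742.0345) = 12.423314 + 207.494495 = 219.917809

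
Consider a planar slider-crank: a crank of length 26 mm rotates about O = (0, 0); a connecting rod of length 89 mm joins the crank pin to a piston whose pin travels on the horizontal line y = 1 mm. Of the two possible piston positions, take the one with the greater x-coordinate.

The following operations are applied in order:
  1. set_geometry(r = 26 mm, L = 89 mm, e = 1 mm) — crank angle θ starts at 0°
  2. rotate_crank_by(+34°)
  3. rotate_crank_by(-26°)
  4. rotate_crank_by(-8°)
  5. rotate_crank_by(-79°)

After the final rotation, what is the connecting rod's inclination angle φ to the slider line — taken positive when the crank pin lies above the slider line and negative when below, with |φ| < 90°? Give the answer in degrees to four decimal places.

-17.3377

set_geometry: r = 26 mm, L = 89 mm, e = 1 mm; θ ← 0°
rotate_crank_by(+34°): θ ← 0° +34° = 34°
rotate_crank_by(-26°): θ ← 34° -26° = 8°
rotate_crank_by(-8°): θ ← 8° -8° = 0°
rotate_crank_by(-79°): θ ← 0° -79° = -79°
crank pin P = (r cos θ, r sin θ) = (4.961034, -25.522307)
h = r sin θ − e = -25.522307 − 1 = -26.522307
sin φ = h / L = -26.522307 / 89 = -0.29800345
φ = arcsin(-0.29800345) = -17.337725°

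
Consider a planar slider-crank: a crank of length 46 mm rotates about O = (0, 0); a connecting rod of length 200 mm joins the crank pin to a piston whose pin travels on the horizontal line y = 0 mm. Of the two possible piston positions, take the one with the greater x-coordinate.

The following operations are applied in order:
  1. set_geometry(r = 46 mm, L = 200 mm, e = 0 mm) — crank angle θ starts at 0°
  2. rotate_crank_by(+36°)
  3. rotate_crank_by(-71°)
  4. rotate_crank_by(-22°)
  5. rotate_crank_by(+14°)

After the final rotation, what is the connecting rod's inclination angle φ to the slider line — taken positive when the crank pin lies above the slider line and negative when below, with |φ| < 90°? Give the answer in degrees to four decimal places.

-9.0247

set_geometry: r = 46 mm, L = 200 mm, e = 0 mm; θ ← 0°
rotate_crank_by(+36°): θ ← 0° +36° = 36°
rotate_crank_by(-71°): θ ← 36° -71° = -35°
rotate_crank_by(-22°): θ ← -35° -22° = -57°
rotate_crank_by(+14°): θ ← -57° +14° = -43°
crank pin P = (r cos θ, r sin θ) = (33.642270, -31.371925)
h = r sin θ − e = -31.371925 − 0 = -31.371925
sin φ = h / L = -31.371925 / 200 = -0.15685962
φ = arcsin(-0.15685962) = -9.024664°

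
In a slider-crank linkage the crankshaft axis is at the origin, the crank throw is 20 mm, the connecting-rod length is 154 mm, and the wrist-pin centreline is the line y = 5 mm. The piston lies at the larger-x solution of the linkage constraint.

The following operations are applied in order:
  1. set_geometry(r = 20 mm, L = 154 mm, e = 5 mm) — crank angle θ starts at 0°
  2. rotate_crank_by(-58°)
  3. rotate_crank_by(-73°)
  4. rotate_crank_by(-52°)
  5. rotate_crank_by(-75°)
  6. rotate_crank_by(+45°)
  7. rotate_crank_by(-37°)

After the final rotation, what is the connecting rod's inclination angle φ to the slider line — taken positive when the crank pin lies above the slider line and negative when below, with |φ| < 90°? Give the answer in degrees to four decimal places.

5.1389

set_geometry: r = 20 mm, L = 154 mm, e = 5 mm; θ ← 0°
rotate_crank_by(-58°): θ ← 0° -58° = -58°
rotate_crank_by(-73°): θ ← -58° -73° = -131°
rotate_crank_by(-52°): θ ← -131° -52° = -183°
rotate_crank_by(-75°): θ ← -183° -75° = -258°
rotate_crank_by(+45°): θ ← -258° +45° = -213°
rotate_crank_by(-37°): θ ← -213° -37° = -250°
crank pin P = (r cos θ, r sin θ) = (-6.840403, 18.793852)
h = r sin θ − e = 18.793852 − 5 = 13.793852
sin φ = h / L = 13.793852 / 154 = 0.08957047
φ = arcsin(0.08957047) = 5.138897°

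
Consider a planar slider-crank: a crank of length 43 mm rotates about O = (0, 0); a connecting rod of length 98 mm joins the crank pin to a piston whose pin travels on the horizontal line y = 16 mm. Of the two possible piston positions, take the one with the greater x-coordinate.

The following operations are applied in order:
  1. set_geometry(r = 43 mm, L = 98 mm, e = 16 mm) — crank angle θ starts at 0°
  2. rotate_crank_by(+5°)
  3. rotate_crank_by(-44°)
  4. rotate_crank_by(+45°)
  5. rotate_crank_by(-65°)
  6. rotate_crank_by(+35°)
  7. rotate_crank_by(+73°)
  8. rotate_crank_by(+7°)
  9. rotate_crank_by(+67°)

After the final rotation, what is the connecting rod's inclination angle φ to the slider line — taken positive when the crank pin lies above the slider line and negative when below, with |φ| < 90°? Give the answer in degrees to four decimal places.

11.8133

set_geometry: r = 43 mm, L = 98 mm, e = 16 mm; θ ← 0°
rotate_crank_by(+5°): θ ← 0° +5° = 5°
rotate_crank_by(-44°): θ ← 5° -44° = -39°
rotate_crank_by(+45°): θ ← -39° +45° = 6°
rotate_crank_by(-65°): θ ← 6° -65° = -59°
rotate_crank_by(+35°): θ ← -59° +35° = -24°
rotate_crank_by(+73°): θ ← -24° +73° = 49°
rotate_crank_by(+7°): θ ← 49° +7° = 56°
rotate_crank_by(+67°): θ ← 56° +67° = 123°
crank pin P = (r cos θ, r sin θ) = (-23.419479, 36.062834)
h = r sin θ − e = 36.062834 − 16 = 20.062834
sin φ = h / L = 20.062834 / 98 = 0.20472280
φ = arcsin(0.20472280) = 11.813273°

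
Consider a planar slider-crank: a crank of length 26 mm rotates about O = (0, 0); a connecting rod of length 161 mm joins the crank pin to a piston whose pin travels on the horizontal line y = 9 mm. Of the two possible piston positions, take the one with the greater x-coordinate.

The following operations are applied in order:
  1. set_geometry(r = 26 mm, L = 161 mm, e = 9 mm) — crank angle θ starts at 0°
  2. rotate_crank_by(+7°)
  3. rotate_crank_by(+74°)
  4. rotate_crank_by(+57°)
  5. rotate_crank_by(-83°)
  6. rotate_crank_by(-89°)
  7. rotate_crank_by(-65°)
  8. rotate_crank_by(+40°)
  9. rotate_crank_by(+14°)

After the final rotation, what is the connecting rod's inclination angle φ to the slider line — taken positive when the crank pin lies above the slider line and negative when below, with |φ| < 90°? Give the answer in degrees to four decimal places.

-9.7932

set_geometry: r = 26 mm, L = 161 mm, e = 9 mm; θ ← 0°
rotate_crank_by(+7°): θ ← 0° +7° = 7°
rotate_crank_by(+74°): θ ← 7° +74° = 81°
rotate_crank_by(+57°): θ ← 81° +57° = 138°
rotate_crank_by(-83°): θ ← 138° -83° = 55°
rotate_crank_by(-89°): θ ← 55° -89° = -34°
rotate_crank_by(-65°): θ ← -34° -65° = -99°
rotate_crank_by(+40°): θ ← -99° +40° = -59°
rotate_crank_by(+14°): θ ← -59° +14° = -45°
crank pin P = (r cos θ, r sin θ) = (18.384776, -18.384776)
h = r sin θ − e = -18.384776 − 9 = -27.384776
sin φ = h / L = -27.384776 / 161 = -0.17009178
φ = arcsin(-0.17009178) = -9.793155°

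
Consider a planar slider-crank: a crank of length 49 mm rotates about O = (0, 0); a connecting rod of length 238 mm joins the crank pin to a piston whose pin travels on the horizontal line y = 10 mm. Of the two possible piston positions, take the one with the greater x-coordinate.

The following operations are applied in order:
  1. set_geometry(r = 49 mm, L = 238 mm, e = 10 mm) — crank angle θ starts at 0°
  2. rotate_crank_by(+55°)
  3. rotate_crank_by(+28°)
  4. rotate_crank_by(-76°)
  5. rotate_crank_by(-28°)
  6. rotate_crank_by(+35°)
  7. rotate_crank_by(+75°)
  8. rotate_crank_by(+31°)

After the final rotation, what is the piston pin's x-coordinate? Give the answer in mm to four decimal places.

set_geometry: r = 49 mm, L = 238 mm, e = 10 mm; θ ← 0°
rotate_crank_by(+55°): θ ← 0° +55° = 55°
rotate_crank_by(+28°): θ ← 55° +28° = 83°
rotate_crank_by(-76°): θ ← 83° -76° = 7°
rotate_crank_by(-28°): θ ← 7° -28° = -21°
rotate_crank_by(+35°): θ ← -21° +35° = 14°
rotate_crank_by(+75°): θ ← 14° +75° = 89°
rotate_crank_by(+31°): θ ← 89° +31° = 120°
crank pin P = (r cos θ, r sin θ) = (-24.500000, 42.435245)
h = r sin θ − e = 42.435245 − 10 = 32.435245
x = r cos θ + √(L² − h²) = -24.500000 + √(56644.0 − 1052.0451) = -24.500000 + 235.779462 = 211.279462

211.2795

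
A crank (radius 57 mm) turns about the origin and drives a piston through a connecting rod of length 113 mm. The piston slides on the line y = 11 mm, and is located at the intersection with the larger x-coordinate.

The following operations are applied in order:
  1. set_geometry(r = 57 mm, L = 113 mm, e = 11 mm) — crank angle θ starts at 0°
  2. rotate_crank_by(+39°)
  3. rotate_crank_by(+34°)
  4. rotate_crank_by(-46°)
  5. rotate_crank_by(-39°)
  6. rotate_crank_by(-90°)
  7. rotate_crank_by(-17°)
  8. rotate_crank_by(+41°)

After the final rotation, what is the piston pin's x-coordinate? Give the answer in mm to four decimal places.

set_geometry: r = 57 mm, L = 113 mm, e = 11 mm; θ ← 0°
rotate_crank_by(+39°): θ ← 0° +39° = 39°
rotate_crank_by(+34°): θ ← 39° +34° = 73°
rotate_crank_by(-46°): θ ← 73° -46° = 27°
rotate_crank_by(-39°): θ ← 27° -39° = -12°
rotate_crank_by(-90°): θ ← -12° -90° = -102°
rotate_crank_by(-17°): θ ← -102° -17° = -119°
rotate_crank_by(+41°): θ ← -119° +41° = -78°
crank pin P = (r cos θ, r sin θ) = (11.850966, -55.754413)
h = r sin θ − e = -55.754413 − 11 = -66.754413
x = r cos θ + √(L² − h²) = 11.850966 + √(12769.0 − 4456.1517) = 11.850966 + 91.174823 = 103.025789

103.0258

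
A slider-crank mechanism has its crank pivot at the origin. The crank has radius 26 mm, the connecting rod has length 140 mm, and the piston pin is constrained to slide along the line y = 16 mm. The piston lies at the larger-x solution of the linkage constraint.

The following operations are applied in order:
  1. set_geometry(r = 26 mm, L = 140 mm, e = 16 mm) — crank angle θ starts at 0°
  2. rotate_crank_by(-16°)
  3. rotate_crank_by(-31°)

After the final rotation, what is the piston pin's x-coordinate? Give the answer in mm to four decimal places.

set_geometry: r = 26 mm, L = 140 mm, e = 16 mm; θ ← 0°
rotate_crank_by(-16°): θ ← 0° -16° = -16°
rotate_crank_by(-31°): θ ← -16° -31° = -47°
crank pin P = (r cos θ, r sin θ) = (17.731957, -19.015196)
h = r sin θ − e = -19.015196 − 16 = -35.015196
x = r cos θ + √(L² − h²) = 17.731957 + √(19600.0 − 1226.0640) = 17.731957 + 135.550493 = 153.282450

153.2824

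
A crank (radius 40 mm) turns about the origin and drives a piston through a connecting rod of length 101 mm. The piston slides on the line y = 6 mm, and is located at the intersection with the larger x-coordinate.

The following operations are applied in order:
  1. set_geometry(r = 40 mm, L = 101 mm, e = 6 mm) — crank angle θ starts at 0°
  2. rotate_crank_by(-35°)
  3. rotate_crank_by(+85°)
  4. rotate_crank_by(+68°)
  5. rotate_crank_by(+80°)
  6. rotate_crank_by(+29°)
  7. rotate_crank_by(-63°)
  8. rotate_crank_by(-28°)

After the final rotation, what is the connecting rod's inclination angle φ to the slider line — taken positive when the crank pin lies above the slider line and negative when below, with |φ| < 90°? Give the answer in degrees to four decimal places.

set_geometry: r = 40 mm, L = 101 mm, e = 6 mm; θ ← 0°
rotate_crank_by(-35°): θ ← 0° -35° = -35°
rotate_crank_by(+85°): θ ← -35° +85° = 50°
rotate_crank_by(+68°): θ ← 50° +68° = 118°
rotate_crank_by(+80°): θ ← 118° +80° = 198°
rotate_crank_by(+29°): θ ← 198° +29° = 227°
rotate_crank_by(-63°): θ ← 227° -63° = 164°
rotate_crank_by(-28°): θ ← 164° -28° = 136°
crank pin P = (r cos θ, r sin θ) = (-28.773592, 27.786335)
h = r sin θ − e = 27.786335 − 6 = 21.786335
sin φ = h / L = 21.786335 / 101 = 0.21570629
φ = arcsin(0.21570629) = 12.456967°

12.4570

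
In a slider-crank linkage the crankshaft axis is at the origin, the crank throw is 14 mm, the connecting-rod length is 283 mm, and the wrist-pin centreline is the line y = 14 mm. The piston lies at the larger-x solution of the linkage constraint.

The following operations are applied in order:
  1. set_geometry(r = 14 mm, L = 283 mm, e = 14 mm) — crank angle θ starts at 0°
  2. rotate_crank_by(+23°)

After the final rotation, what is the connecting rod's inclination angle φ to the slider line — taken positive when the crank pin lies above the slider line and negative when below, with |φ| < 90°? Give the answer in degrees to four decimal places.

-1.7272

set_geometry: r = 14 mm, L = 283 mm, e = 14 mm; θ ← 0°
rotate_crank_by(+23°): θ ← 0° +23° = 23°
crank pin P = (r cos θ, r sin θ) = (12.887068, 5.470236)
h = r sin θ − e = 5.470236 − 14 = -8.529764
sin φ = h / L = -8.529764 / 283 = -0.03014051
φ = arcsin(-0.03014051) = -1.727186°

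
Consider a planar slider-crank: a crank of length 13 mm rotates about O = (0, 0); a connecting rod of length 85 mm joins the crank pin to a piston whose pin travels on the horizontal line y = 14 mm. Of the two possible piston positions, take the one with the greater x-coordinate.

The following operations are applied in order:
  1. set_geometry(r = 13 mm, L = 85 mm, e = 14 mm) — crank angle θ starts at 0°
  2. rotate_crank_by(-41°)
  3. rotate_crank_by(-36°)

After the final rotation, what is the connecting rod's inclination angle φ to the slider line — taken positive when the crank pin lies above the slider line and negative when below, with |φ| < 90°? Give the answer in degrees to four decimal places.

-18.2840

set_geometry: r = 13 mm, L = 85 mm, e = 14 mm; θ ← 0°
rotate_crank_by(-41°): θ ← 0° -41° = -41°
rotate_crank_by(-36°): θ ← -41° -36° = -77°
crank pin P = (r cos θ, r sin θ) = (2.924364, -12.666811)
h = r sin θ − e = -12.666811 − 14 = -26.666811
sin φ = h / L = -26.666811 / 85 = -0.31372719
φ = arcsin(-0.31372719) = -18.283992°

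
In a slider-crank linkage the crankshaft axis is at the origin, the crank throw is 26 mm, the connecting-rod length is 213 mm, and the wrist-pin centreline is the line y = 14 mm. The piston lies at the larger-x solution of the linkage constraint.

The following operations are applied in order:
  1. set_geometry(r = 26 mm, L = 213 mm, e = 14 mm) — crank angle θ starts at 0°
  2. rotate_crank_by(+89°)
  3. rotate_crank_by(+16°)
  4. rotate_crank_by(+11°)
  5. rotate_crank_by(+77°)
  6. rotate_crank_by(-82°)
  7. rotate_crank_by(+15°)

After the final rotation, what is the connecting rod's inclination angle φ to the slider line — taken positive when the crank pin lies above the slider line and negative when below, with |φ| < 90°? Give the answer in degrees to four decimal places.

set_geometry: r = 26 mm, L = 213 mm, e = 14 mm; θ ← 0°
rotate_crank_by(+89°): θ ← 0° +89° = 89°
rotate_crank_by(+16°): θ ← 89° +16° = 105°
rotate_crank_by(+11°): θ ← 105° +11° = 116°
rotate_crank_by(+77°): θ ← 116° +77° = 193°
rotate_crank_by(-82°): θ ← 193° -82° = 111°
rotate_crank_by(+15°): θ ← 111° +15° = 126°
crank pin P = (r cos θ, r sin θ) = (-15.282417, 21.034442)
h = r sin θ − e = 21.034442 − 14 = 7.034442
sin φ = h / L = 7.034442 / 213 = 0.03302555
φ = arcsin(0.03302555) = 1.892569°

1.8926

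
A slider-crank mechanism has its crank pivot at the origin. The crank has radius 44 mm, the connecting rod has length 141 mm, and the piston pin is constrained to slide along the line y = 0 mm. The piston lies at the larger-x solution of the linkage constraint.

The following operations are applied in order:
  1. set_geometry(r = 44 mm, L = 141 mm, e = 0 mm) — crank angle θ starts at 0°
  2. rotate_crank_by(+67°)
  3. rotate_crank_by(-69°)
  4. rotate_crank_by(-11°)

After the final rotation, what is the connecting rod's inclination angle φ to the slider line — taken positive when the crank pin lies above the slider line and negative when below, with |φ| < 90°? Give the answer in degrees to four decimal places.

-4.0253

set_geometry: r = 44 mm, L = 141 mm, e = 0 mm; θ ← 0°
rotate_crank_by(+67°): θ ← 0° +67° = 67°
rotate_crank_by(-69°): θ ← 67° -69° = -2°
rotate_crank_by(-11°): θ ← -2° -11° = -13°
crank pin P = (r cos θ, r sin θ) = (42.872283, -9.897846)
h = r sin θ − e = -9.897846 − 0 = -9.897846
sin φ = h / L = -9.897846 / 141 = -0.07019749
φ = arcsin(-0.07019749) = -4.025331°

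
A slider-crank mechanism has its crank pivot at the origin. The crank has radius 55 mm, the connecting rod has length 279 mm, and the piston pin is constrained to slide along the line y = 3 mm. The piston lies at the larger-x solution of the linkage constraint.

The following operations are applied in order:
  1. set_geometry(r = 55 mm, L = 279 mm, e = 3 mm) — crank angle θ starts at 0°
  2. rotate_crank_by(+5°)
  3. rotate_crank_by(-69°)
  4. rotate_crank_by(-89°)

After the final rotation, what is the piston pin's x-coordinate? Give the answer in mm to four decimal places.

set_geometry: r = 55 mm, L = 279 mm, e = 3 mm; θ ← 0°
rotate_crank_by(+5°): θ ← 0° +5° = 5°
rotate_crank_by(-69°): θ ← 5° -69° = -64°
rotate_crank_by(-89°): θ ← -64° -89° = -153°
crank pin P = (r cos θ, r sin θ) = (-49.005359, -24.969477)
h = r sin θ − e = -24.969477 − 3 = -27.969477
x = r cos θ + √(L² − h²) = -49.005359 + √(77841.0 − 782.2917) = -49.005359 + 277.594503 = 228.589145

228.5891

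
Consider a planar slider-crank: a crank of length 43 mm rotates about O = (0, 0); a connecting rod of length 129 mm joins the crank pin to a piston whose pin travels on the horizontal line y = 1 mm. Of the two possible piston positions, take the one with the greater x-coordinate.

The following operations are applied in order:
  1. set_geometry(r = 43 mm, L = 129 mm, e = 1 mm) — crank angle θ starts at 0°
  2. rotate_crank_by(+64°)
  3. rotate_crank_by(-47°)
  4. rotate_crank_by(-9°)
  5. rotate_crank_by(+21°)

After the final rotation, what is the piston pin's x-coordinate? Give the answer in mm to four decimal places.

set_geometry: r = 43 mm, L = 129 mm, e = 1 mm; θ ← 0°
rotate_crank_by(+64°): θ ← 0° +64° = 64°
rotate_crank_by(-47°): θ ← 64° -47° = 17°
rotate_crank_by(-9°): θ ← 17° -9° = 8°
rotate_crank_by(+21°): θ ← 8° +21° = 29°
crank pin P = (r cos θ, r sin θ) = (37.608647, 20.846814)
h = r sin θ − e = 20.846814 − 1 = 19.846814
x = r cos θ + √(L² − h²) = 37.608647 + √(16641.0 − 393.8960) = 37.608647 + 127.464128 = 165.072776

165.0728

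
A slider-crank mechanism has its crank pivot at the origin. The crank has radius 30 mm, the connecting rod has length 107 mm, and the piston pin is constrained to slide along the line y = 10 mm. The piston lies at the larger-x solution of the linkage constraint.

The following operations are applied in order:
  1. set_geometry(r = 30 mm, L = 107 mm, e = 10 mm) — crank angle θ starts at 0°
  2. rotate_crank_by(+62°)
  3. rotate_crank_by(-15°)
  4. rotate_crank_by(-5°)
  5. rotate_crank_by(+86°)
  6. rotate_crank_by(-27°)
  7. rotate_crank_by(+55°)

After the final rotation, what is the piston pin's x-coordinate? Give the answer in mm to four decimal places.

79.5710

set_geometry: r = 30 mm, L = 107 mm, e = 10 mm; θ ← 0°
rotate_crank_by(+62°): θ ← 0° +62° = 62°
rotate_crank_by(-15°): θ ← 62° -15° = 47°
rotate_crank_by(-5°): θ ← 47° -5° = 42°
rotate_crank_by(+86°): θ ← 42° +86° = 128°
rotate_crank_by(-27°): θ ← 128° -27° = 101°
rotate_crank_by(+55°): θ ← 101° +55° = 156°
crank pin P = (r cos θ, r sin θ) = (-27.406364, 12.202099)
h = r sin θ − e = 12.202099 − 10 = 2.202099
x = r cos θ + √(L² − h²) = -27.406364 + √(11449.0 − 4.8492) = -27.406364 + 106.977338 = 79.570974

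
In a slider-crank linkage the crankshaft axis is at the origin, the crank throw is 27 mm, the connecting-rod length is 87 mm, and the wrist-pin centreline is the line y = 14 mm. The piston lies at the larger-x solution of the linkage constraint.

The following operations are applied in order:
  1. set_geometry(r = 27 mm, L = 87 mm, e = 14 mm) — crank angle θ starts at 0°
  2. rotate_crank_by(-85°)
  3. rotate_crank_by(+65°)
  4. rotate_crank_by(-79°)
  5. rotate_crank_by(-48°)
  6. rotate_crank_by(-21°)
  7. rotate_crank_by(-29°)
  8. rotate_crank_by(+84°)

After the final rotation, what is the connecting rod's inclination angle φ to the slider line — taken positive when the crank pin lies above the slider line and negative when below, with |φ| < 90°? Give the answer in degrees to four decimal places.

set_geometry: r = 27 mm, L = 87 mm, e = 14 mm; θ ← 0°
rotate_crank_by(-85°): θ ← 0° -85° = -85°
rotate_crank_by(+65°): θ ← -85° +65° = -20°
rotate_crank_by(-79°): θ ← -20° -79° = -99°
rotate_crank_by(-48°): θ ← -99° -48° = -147°
rotate_crank_by(-21°): θ ← -147° -21° = -168°
rotate_crank_by(-29°): θ ← -168° -29° = -197°
rotate_crank_by(+84°): θ ← -197° +84° = -113°
crank pin P = (r cos θ, r sin θ) = (-10.549740, -24.853631)
h = r sin θ − e = -24.853631 − 14 = -38.853631
sin φ = h / L = -38.853631 / 87 = -0.44659346
φ = arcsin(-0.44659346) = -26.525333°

-26.5253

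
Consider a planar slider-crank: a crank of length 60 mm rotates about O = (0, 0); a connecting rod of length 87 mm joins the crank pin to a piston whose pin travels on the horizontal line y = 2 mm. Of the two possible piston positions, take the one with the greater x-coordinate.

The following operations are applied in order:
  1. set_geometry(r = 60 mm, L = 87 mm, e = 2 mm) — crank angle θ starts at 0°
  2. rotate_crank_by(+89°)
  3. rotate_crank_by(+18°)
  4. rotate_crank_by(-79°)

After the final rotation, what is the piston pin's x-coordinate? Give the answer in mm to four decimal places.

set_geometry: r = 60 mm, L = 87 mm, e = 2 mm; θ ← 0°
rotate_crank_by(+89°): θ ← 0° +89° = 89°
rotate_crank_by(+18°): θ ← 89° +18° = 107°
rotate_crank_by(-79°): θ ← 107° -79° = 28°
crank pin P = (r cos θ, r sin θ) = (52.976856, 28.168294)
h = r sin θ − e = 28.168294 − 2 = 26.168294
x = r cos θ + √(L² − h²) = 52.976856 + √(7569.0 − 684.7796) = 52.976856 + 82.971202 = 135.948058

135.9481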